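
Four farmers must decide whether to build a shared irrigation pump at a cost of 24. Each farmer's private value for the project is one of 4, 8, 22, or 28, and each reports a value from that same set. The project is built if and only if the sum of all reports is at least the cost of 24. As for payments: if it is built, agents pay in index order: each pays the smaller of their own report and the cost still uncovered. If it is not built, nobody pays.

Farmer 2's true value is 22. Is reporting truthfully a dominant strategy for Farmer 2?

No

Consider the case where Farmer 1 reports 4, Farmer 3 reports 4 and Farmer 4 reports 8.
Truthful report 22: project built, pays 20, utility 22 - 20 = 2.
Report 8 instead: project built, pays 8, utility 22 - 8 = 14.
Since 14 > 2, reporting 8 is strictly better here, so truthful reporting is not dominant.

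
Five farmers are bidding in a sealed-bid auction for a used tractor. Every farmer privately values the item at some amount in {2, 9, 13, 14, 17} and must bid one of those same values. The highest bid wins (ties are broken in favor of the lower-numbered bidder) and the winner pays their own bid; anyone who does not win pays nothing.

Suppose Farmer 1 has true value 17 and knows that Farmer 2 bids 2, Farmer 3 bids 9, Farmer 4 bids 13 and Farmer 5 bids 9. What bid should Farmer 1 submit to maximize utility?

13

Bid 2: loses, pays 0, utility 0.
Bid 9: loses, pays 0, utility 0.
Bid 13: wins, pays 13, utility 17 - 13 = 4.
Bid 14: wins, pays 14, utility 17 - 14 = 3.
Bid 17: wins, pays 17, utility 17 - 17 = 0.
The best choice is 13 with utility 4.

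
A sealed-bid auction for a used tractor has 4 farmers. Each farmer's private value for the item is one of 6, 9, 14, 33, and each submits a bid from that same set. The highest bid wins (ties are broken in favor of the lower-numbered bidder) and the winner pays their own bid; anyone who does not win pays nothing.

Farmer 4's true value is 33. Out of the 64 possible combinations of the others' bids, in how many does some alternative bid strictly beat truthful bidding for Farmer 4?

8

Others bid (6, 6, 6): truth gives 0; bid 9 gives 24 > 0. Violating.
Others bid (6, 6, 9): truth gives 0; bid 14 gives 19 > 0. Violating.
Others bid (6, 9, 6): truth gives 0; bid 14 gives 19 > 0. Violating.
Others bid (6, 9, 9): truth gives 0; bid 14 gives 19 > 0. Violating.
Others bid (6, 6, 14): truth gives 0; no alternative beats it.
Others bid (6, 6, 33): truth gives 0; no alternative beats it.
(Checking all 64 profiles: 8 have a profitable deviation, 56 do not.)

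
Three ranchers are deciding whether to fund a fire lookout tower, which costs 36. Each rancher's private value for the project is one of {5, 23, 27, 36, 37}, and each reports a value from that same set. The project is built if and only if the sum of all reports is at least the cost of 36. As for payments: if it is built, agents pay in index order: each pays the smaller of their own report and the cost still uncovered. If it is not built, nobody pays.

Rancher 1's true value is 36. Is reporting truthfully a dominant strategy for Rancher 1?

Consider the case where Rancher 2 reports 5 and Rancher 3 reports 5.
Truthful report 36: project built, pays 36, utility 36 - 36 = 0.
Report 27 instead: project built, pays 27, utility 36 - 27 = 9.
Since 9 > 0, reporting 27 is strictly better here, so truthful reporting is not dominant.

No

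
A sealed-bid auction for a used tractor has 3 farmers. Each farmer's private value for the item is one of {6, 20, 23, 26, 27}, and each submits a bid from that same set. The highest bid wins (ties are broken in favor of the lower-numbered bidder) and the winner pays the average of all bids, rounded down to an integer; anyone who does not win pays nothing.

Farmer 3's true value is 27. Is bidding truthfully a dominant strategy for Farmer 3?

Consider the case where Farmer 1 bids 6 and Farmer 2 bids 6.
Truthful bid 27: wins, pays 13, utility 27 - 13 = 14.
Bid 20 instead: wins, pays 10, utility 27 - 10 = 17.
Since 17 > 14, bidding 20 is strictly better here, so truthful bidding is not dominant.

No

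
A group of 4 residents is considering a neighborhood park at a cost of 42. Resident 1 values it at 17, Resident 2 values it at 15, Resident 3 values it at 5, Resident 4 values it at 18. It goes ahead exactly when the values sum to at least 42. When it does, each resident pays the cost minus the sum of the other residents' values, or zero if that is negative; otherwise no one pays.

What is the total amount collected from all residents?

Total value 55 ≥ cost 42, so it is built.
Resident 1: others sum to 38; max(0, 42 - 38) = 4.
Resident 2: others sum to 40; max(0, 42 - 40) = 2.
Resident 3: others sum to 50; max(0, 42 - 50) = 0.
Resident 4: others sum to 37; max(0, 42 - 37) = 5.
Total collected = 4 + 2 + 0 + 5 = 11.

11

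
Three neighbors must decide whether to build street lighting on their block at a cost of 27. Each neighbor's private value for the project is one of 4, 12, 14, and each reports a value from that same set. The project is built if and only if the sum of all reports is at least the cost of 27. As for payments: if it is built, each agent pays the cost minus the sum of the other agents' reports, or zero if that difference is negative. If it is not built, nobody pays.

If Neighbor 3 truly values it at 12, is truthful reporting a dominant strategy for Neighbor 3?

Yes

Check each profile of the others' reports and compare truth against every alternative report.
Others report (14, 14): truth gives 12, best alternative gives 12.
Others report (12, 14): truth gives 11, best alternative gives 11.
Others report (14, 12): truth gives 11, best alternative gives 11.
Others report (12, 12): truth gives 9, best alternative gives 9.
Others report (4, 14): truth gives 3, best alternative gives 3.
Others report (14, 4): truth gives 3, best alternative gives 3.
(Remaining 3 profiles checked similarly; truth is weakly best in each.)
In every case the truthful report is at least as good as any alternative, so it is a dominant strategy.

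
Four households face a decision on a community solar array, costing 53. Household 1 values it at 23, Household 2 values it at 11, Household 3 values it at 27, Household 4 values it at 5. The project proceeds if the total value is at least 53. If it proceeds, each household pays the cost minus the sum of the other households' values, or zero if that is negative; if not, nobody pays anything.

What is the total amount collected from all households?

Total value 66 ≥ cost 53, so it is built.
Household 1: others sum to 43; max(0, 53 - 43) = 10.
Household 2: others sum to 55; max(0, 53 - 55) = 0.
Household 3: others sum to 39; max(0, 53 - 39) = 14.
Household 4: others sum to 61; max(0, 53 - 61) = 0.
Total collected = 10 + 0 + 14 + 0 = 24.

24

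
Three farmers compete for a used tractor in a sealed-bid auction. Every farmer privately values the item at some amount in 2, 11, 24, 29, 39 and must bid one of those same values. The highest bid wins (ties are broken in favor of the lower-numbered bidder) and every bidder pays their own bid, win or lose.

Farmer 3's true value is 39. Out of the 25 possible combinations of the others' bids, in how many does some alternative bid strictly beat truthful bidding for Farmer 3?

Others bid (2, 2): truth gives 0; bid 11 gives 28 > 0. Violating.
Others bid (2, 11): truth gives 0; bid 24 gives 15 > 0. Violating.
Others bid (2, 24): truth gives 0; bid 29 gives 10 > 0. Violating.
Others bid (2, 39): truth gives -39; bid 2 gives -2 > -39. Violating.
Others bid (2, 29): truth gives 0; no alternative beats it.
Others bid (11, 29): truth gives 0; no alternative beats it.
(Checking all 25 profiles: 18 have a profitable deviation, 7 do not.)

18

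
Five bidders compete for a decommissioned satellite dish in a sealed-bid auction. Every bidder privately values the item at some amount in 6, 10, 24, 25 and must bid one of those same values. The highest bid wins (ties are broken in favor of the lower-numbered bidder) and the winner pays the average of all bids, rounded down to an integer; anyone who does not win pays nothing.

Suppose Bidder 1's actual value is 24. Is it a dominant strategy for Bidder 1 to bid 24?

No

Consider the case where Bidder 2 bids 6, Bidder 3 bids 6, Bidder 4 bids 6 and Bidder 5 bids 6.
Truthful bid 24: wins, pays 9, utility 24 - 9 = 15.
Bid 6 instead: wins, pays 6, utility 24 - 6 = 18.
Since 18 > 15, bidding 6 is strictly better here, so truthful bidding is not dominant.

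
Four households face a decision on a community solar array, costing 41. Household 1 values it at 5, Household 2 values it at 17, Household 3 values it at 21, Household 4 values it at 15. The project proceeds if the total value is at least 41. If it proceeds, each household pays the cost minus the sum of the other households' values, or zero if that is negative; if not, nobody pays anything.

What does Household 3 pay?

4

Total value 58 ≥ cost 41, so the project is built.
The other households' values sum to 37.
Cost minus that sum is 41 - 37 = 4.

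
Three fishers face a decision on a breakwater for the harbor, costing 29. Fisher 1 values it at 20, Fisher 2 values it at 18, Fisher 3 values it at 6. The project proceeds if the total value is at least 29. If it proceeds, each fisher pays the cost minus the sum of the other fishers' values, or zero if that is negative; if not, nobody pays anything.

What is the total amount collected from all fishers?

Total value 44 ≥ cost 29, so it is built.
Fisher 1: others sum to 24; max(0, 29 - 24) = 5.
Fisher 2: others sum to 26; max(0, 29 - 26) = 3.
Fisher 3: others sum to 38; max(0, 29 - 38) = 0.
Total collected = 5 + 3 + 0 = 8.

8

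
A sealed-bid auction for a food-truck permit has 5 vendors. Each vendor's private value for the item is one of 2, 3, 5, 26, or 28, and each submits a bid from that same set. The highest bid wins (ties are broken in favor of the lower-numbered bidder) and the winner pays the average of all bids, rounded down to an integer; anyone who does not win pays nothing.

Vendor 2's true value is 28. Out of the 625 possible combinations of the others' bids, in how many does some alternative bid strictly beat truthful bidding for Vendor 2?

Others bid (2, 2, 2, 2): truth gives 21; bid 3 gives 26 > 21. Violating.
Others bid (2, 2, 2, 3): truth gives 21; bid 3 gives 26 > 21. Violating.
Others bid (2, 2, 2, 5): truth gives 21; bid 5 gives 25 > 21. Violating.
Others bid (2, 2, 2, 26): truth gives 16; bid 26 gives 17 > 16. Violating.
Others bid (2, 2, 2, 28): truth gives 16; no alternative beats it.
Others bid (2, 2, 3, 28): truth gives 16; no alternative beats it.
(Checking all 625 profiles: 109 have a profitable deviation, 516 do not.)

109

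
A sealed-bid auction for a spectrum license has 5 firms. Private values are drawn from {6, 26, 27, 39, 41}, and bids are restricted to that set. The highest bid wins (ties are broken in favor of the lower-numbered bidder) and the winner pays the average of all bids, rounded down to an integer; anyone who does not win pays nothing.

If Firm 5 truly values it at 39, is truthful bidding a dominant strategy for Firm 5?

Consider the case where Firm 1 bids 6, Firm 2 bids 6, Firm 3 bids 6 and Firm 4 bids 6.
Truthful bid 39: wins, pays 12, utility 39 - 12 = 27.
Bid 26 instead: wins, pays 10, utility 39 - 10 = 29.
Since 29 > 27, bidding 26 is strictly better here, so truthful bidding is not dominant.

No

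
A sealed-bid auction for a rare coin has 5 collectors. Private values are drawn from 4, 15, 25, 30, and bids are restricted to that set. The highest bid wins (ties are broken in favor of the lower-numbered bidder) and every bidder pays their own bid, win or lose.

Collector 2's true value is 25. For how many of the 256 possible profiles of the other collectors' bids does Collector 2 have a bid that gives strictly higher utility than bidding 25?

210

Others bid (4, 4, 4, 4): truth gives 0; bid 15 gives 10 > 0. Violating.
Others bid (4, 4, 4, 15): truth gives 0; bid 15 gives 10 > 0. Violating.
Others bid (4, 4, 4, 30): truth gives -25; bid 4 gives -4 > -25. Violating.
Others bid (4, 4, 15, 4): truth gives 0; bid 15 gives 10 > 0. Violating.
Others bid (4, 4, 4, 25): truth gives 0; no alternative beats it.
Others bid (4, 4, 15, 25): truth gives 0; no alternative beats it.
(Checking all 256 profiles: 210 have a profitable deviation, 46 do not.)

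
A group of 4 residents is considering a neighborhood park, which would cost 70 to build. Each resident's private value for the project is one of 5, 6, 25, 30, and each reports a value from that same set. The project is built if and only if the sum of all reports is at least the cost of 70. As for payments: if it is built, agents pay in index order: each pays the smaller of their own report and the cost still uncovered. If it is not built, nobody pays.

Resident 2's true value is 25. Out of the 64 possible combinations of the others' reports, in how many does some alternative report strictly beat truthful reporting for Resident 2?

Others report (5, 30, 30): truth gives 0; report 5 gives 20 > 0. Violating.
Others report (6, 30, 30): truth gives 0; report 5 gives 20 > 0. Violating.
Others report (25, 25, 25): truth gives 0; report 5 gives 20 > 0. Violating.
Others report (25, 25, 30): truth gives 0; report 5 gives 20 > 0. Violating.
Others report (5, 5, 5): truth gives 0; no alternative beats it.
Others report (5, 5, 6): truth gives 0; no alternative beats it.
(Checking all 64 profiles: 14 have a profitable deviation, 50 do not.)

14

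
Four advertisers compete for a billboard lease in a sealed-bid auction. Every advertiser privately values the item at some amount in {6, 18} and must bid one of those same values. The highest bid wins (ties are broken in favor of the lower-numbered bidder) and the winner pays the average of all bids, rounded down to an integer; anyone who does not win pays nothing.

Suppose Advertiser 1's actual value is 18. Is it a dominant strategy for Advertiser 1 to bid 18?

Consider the case where Advertiser 2 bids 6, Advertiser 3 bids 6 and Advertiser 4 bids 6.
Truthful bid 18: wins, pays 9, utility 18 - 9 = 9.
Bid 6 instead: wins, pays 6, utility 18 - 6 = 12.
Since 12 > 9, bidding 6 is strictly better here, so truthful bidding is not dominant.

No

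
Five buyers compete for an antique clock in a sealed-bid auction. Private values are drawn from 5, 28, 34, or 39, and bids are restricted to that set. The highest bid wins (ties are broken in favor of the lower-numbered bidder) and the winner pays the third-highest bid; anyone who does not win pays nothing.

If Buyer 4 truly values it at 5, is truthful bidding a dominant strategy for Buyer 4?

Check each profile of the others' bids and compare truth against every alternative bid.
Others bid (5, 5, 5, 5): truth gives 0, best alternative gives 0.
Others bid (5, 5, 5, 28): truth gives 0, best alternative gives 0.
Others bid (5, 5, 5, 34): truth gives 0, best alternative gives 0.
Others bid (5, 5, 5, 39): truth gives 0, best alternative gives 0.
Others bid (5, 5, 28, 5): truth gives 0, best alternative gives 0.
Others bid (5, 5, 28, 28): truth gives 0, best alternative gives 0.
(Remaining 250 profiles checked similarly; truth is weakly best in each.)
In every case the truthful bid is at least as good as any alternative, so it is a dominant strategy.

Yes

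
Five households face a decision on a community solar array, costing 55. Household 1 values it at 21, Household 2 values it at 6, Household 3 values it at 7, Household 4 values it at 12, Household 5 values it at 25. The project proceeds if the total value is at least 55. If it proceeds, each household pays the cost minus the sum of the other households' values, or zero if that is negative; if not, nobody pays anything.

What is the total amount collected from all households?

Total value 71 ≥ cost 55, so it is built.
Household 1: others sum to 50; max(0, 55 - 50) = 5.
Household 2: others sum to 65; max(0, 55 - 65) = 0.
Household 3: others sum to 64; max(0, 55 - 64) = 0.
Household 4: others sum to 59; max(0, 55 - 59) = 0.
Household 5: others sum to 46; max(0, 55 - 46) = 9.
Total collected = 5 + 0 + 0 + 0 + 9 = 14.

14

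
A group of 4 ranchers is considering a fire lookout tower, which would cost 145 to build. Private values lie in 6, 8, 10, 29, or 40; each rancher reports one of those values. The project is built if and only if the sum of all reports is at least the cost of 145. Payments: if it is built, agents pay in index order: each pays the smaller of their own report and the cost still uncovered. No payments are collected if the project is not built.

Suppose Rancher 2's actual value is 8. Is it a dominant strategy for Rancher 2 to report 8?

Check each profile of the others' reports and compare truth against every alternative report.
Others report (6, 6, 6): truth gives 0, best alternative gives 0.
Others report (6, 6, 8): truth gives 0, best alternative gives 0.
Others report (6, 6, 10): truth gives 0, best alternative gives 0.
Others report (6, 6, 29): truth gives 0, best alternative gives 0.
Others report (6, 6, 40): truth gives 0, best alternative gives 0.
Others report (6, 8, 6): truth gives 0, best alternative gives 0.
(Remaining 119 profiles checked similarly; truth is weakly best in each.)
In every case the truthful report is at least as good as any alternative, so it is a dominant strategy.

Yes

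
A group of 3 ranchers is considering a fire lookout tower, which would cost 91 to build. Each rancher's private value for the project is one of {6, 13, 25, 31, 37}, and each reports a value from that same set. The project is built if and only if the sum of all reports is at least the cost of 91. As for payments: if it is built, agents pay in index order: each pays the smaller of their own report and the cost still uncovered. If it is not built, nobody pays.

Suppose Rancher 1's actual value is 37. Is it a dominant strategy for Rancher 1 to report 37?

Consider the case where Rancher 2 reports 25 and Rancher 3 reports 37.
Truthful report 37: project built, pays 37, utility 37 - 37 = 0.
Report 31 instead: project built, pays 31, utility 37 - 31 = 6.
Since 6 > 0, reporting 31 is strictly better here, so truthful reporting is not dominant.

No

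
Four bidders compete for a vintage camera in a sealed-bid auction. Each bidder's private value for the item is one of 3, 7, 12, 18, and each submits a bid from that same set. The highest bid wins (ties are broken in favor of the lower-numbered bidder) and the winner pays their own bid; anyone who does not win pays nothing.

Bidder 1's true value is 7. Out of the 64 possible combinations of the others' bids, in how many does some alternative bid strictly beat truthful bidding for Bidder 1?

1

Others bid (3, 3, 3): truth gives 0; bid 3 gives 4 > 0. Violating.
Others bid (3, 3, 7): truth gives 0; no alternative beats it.
Others bid (3, 3, 12): truth gives 0; no alternative beats it.
(Checking all 64 profiles: 1 has a profitable deviation, 63 do not.)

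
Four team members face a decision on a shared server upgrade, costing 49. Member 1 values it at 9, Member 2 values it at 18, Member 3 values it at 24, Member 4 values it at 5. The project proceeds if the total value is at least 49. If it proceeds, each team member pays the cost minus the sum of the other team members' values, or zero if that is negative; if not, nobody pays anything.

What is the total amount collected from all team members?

Total value 56 ≥ cost 49, so it is built.
Member 1: others sum to 47; max(0, 49 - 47) = 2.
Member 2: others sum to 38; max(0, 49 - 38) = 11.
Member 3: others sum to 32; max(0, 49 - 32) = 17.
Member 4: others sum to 51; max(0, 49 - 51) = 0.
Total collected = 2 + 11 + 17 + 0 = 30.

30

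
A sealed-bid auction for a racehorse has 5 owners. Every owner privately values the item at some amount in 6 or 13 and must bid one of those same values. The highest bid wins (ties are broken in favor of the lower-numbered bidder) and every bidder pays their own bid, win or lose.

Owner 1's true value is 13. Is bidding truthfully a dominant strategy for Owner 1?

No

Consider the case where Owner 2 bids 6, Owner 3 bids 6, Owner 4 bids 6 and Owner 5 bids 6.
Truthful bid 13: wins, pays 13, utility 13 - 13 = 0.
Bid 6 instead: wins, pays 6, utility 13 - 6 = 7.
Since 7 > 0, bidding 6 is strictly better here, so truthful bidding is not dominant.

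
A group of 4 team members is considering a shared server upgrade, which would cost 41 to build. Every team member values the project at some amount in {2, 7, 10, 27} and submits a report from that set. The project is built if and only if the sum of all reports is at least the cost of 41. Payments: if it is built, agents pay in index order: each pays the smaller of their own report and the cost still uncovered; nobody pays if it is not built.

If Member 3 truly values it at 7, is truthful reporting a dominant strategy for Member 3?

No

Consider the case where Member 1 reports 2, Member 2 reports 10 and Member 4 reports 27.
Truthful report 7: project built, pays 7, utility 7 - 7 = 0.
Report 2 instead: project built, pays 2, utility 7 - 2 = 5.
Since 5 > 0, reporting 2 is strictly better here, so truthful reporting is not dominant.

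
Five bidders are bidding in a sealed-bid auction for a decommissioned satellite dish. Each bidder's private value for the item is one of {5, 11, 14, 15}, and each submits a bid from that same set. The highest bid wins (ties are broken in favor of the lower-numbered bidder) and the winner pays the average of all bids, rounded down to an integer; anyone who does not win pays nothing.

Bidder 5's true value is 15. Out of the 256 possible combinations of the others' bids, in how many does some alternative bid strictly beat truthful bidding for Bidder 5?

1

Others bid (5, 5, 5, 5): truth gives 8; bid 11 gives 9 > 8. Violating.
Others bid (5, 5, 5, 11): truth gives 7; no alternative beats it.
Others bid (5, 5, 5, 14): truth gives 7; no alternative beats it.
(Checking all 256 profiles: 1 has a profitable deviation, 255 do not.)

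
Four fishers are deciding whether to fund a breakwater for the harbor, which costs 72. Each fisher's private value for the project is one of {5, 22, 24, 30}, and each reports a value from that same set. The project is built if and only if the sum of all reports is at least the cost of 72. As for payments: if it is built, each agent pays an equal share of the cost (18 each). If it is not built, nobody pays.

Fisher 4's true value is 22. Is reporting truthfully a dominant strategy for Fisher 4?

No

Consider the case where Fisher 1 reports 5, Fisher 2 reports 22 and Fisher 3 reports 22.
Truthful report 22: project not built, utility 0.
Report 24 instead: project built, pays 18, utility 22 - 18 = 4.
Since 4 > 0, reporting 24 is strictly better here, so truthful reporting is not dominant.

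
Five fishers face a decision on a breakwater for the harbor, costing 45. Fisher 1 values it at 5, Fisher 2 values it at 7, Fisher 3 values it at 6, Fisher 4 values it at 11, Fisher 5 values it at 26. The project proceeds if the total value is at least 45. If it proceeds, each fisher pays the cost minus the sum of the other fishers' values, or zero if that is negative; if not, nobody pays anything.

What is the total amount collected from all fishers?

17

Total value 55 ≥ cost 45, so it is built.
Fisher 1: others sum to 50; max(0, 45 - 50) = 0.
Fisher 2: others sum to 48; max(0, 45 - 48) = 0.
Fisher 3: others sum to 49; max(0, 45 - 49) = 0.
Fisher 4: others sum to 44; max(0, 45 - 44) = 1.
Fisher 5: others sum to 29; max(0, 45 - 29) = 16.
Total collected = 0 + 0 + 0 + 1 + 16 = 17.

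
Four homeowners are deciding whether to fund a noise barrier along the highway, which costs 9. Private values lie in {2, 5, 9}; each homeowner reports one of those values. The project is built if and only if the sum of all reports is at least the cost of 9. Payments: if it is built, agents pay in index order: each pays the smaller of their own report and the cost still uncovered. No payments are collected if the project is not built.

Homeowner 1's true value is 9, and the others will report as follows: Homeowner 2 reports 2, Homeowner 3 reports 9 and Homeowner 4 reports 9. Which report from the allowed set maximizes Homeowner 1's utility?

2

Report 2: project built, pays 2, utility 9 - 2 = 7.
Report 5: project built, pays 5, utility 9 - 5 = 4.
Report 9: project built, pays 9, utility 9 - 9 = 0.
The best choice is 2 with utility 7.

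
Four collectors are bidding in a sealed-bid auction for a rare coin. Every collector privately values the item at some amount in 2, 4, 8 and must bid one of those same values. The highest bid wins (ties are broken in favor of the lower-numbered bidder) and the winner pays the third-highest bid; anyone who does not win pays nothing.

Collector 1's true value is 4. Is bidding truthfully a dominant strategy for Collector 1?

No

Consider the case where Collector 2 bids 2, Collector 3 bids 2 and Collector 4 bids 8.
Truthful bid 4: loses, pays 0, utility 0.
Bid 8 instead: wins, pays 2, utility 4 - 2 = 2.
Since 2 > 0, bidding 8 is strictly better here, so truthful bidding is not dominant.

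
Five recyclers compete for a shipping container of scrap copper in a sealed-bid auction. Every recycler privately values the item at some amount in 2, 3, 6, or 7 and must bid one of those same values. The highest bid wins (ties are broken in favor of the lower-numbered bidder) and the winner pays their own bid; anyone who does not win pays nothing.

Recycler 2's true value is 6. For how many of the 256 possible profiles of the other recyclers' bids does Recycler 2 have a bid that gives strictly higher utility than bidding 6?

Others bid (2, 2, 2, 2): truth gives 0; bid 3 gives 3 > 0. Violating.
Others bid (2, 2, 2, 3): truth gives 0; bid 3 gives 3 > 0. Violating.
Others bid (2, 2, 3, 2): truth gives 0; bid 3 gives 3 > 0. Violating.
Others bid (2, 2, 3, 3): truth gives 0; bid 3 gives 3 > 0. Violating.
Others bid (2, 2, 2, 6): truth gives 0; no alternative beats it.
Others bid (2, 2, 2, 7): truth gives 0; no alternative beats it.
(Checking all 256 profiles: 8 have a profitable deviation, 248 do not.)

8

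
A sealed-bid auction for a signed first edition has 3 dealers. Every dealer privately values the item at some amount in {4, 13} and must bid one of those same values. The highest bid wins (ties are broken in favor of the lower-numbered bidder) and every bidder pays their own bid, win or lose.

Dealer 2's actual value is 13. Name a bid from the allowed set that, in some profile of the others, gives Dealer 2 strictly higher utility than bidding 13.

4

Suppose Dealer 1 bids 13 and Dealer 3 bids 4.
Bid 13: loses but pays 13, utility -13.
Bid 4: loses but pays 4, utility -4.
So bidding 4 beats truth here (-4 > -13).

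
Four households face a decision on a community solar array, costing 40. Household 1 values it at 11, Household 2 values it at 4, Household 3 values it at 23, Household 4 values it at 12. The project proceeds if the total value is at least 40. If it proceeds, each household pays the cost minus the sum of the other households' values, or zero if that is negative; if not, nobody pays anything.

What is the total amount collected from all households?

Total value 50 ≥ cost 40, so it is built.
Household 1: others sum to 39; max(0, 40 - 39) = 1.
Household 2: others sum to 46; max(0, 40 - 46) = 0.
Household 3: others sum to 27; max(0, 40 - 27) = 13.
Household 4: others sum to 38; max(0, 40 - 38) = 2.
Total collected = 1 + 0 + 13 + 2 = 16.

16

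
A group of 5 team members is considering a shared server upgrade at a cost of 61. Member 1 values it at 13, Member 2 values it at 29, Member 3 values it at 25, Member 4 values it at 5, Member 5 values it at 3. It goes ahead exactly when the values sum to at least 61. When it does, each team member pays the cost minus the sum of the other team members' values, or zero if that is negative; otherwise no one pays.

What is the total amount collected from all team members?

Total value 75 ≥ cost 61, so it is built.
Member 1: others sum to 62; max(0, 61 - 62) = 0.
Member 2: others sum to 46; max(0, 61 - 46) = 15.
Member 3: others sum to 50; max(0, 61 - 50) = 11.
Member 4: others sum to 70; max(0, 61 - 70) = 0.
Member 5: others sum to 72; max(0, 61 - 72) = 0.
Total collected = 0 + 15 + 11 + 0 + 0 = 26.

26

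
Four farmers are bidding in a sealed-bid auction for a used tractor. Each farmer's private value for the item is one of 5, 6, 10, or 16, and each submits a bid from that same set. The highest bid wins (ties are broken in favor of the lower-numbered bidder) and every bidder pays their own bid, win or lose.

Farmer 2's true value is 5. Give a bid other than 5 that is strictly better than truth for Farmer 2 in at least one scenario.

6

Suppose Farmer 1 bids 5, Farmer 3 bids 5 and Farmer 4 bids 5.
Bid 5: loses but pays 5, utility -5.
Bid 6: wins, pays 6, utility 5 - 6 = -1.
So bidding 6 beats truth here (-1 > -5).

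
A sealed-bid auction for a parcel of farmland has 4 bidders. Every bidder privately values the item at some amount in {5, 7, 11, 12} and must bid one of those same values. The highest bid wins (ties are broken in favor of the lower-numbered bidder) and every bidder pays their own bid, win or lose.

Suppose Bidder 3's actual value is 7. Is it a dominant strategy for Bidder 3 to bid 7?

Consider the case where Bidder 1 bids 5, Bidder 2 bids 5 and Bidder 4 bids 11.
Truthful bid 7: loses but pays 7, utility -7.
Bid 5 instead: loses but pays 5, utility -5.
Since -5 > -7, bidding 5 is strictly better here, so truthful bidding is not dominant.

No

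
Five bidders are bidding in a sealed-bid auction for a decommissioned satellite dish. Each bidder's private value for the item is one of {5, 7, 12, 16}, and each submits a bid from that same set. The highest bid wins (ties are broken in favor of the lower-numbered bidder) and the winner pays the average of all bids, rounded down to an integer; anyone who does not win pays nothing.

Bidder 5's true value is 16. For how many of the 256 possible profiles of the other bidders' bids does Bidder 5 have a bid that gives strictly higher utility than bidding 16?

Others bid (5, 5, 5, 5): truth gives 9; bid 7 gives 11 > 9. Violating.
Others bid (5, 5, 5, 7): truth gives 9; bid 12 gives 10 > 9. Violating.
Others bid (5, 5, 7, 5): truth gives 9; bid 12 gives 10 > 9. Violating.
Others bid (5, 5, 7, 7): truth gives 8; bid 12 gives 9 > 8. Violating.
Others bid (5, 5, 5, 12): truth gives 8; no alternative beats it.
Others bid (5, 5, 5, 16): truth gives 0; no alternative beats it.
(Checking all 256 profiles: 15 have a profitable deviation, 241 do not.)

15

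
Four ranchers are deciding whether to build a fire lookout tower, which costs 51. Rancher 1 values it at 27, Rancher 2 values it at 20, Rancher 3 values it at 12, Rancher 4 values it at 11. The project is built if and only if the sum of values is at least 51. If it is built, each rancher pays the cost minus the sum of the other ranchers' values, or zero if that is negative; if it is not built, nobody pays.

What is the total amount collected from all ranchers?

Total value 70 ≥ cost 51, so it is built.
Rancher 1: others sum to 43; max(0, 51 - 43) = 8.
Rancher 2: others sum to 50; max(0, 51 - 50) = 1.
Rancher 3: others sum to 58; max(0, 51 - 58) = 0.
Rancher 4: others sum to 59; max(0, 51 - 59) = 0.
Total collected = 8 + 1 + 0 + 0 = 9.

9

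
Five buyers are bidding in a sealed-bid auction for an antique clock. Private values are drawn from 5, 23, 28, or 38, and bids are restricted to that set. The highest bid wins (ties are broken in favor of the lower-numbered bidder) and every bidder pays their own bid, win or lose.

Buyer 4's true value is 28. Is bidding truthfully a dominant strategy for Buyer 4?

No

Consider the case where Buyer 1 bids 5, Buyer 2 bids 5, Buyer 3 bids 5 and Buyer 5 bids 5.
Truthful bid 28: wins, pays 28, utility 28 - 28 = 0.
Bid 23 instead: wins, pays 23, utility 28 - 23 = 5.
Since 5 > 0, bidding 23 is strictly better here, so truthful bidding is not dominant.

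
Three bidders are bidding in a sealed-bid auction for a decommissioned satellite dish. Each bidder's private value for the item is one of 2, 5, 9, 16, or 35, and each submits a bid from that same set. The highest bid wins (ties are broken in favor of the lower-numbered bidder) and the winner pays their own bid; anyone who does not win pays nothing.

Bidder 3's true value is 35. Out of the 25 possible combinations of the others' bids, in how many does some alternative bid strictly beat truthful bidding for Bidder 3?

Others bid (2, 2): truth gives 0; bid 5 gives 30 > 0. Violating.
Others bid (2, 5): truth gives 0; bid 9 gives 26 > 0. Violating.
Others bid (2, 9): truth gives 0; bid 16 gives 19 > 0. Violating.
Others bid (5, 2): truth gives 0; bid 9 gives 26 > 0. Violating.
Others bid (2, 16): truth gives 0; no alternative beats it.
Others bid (2, 35): truth gives 0; no alternative beats it.
(Checking all 25 profiles: 9 have a profitable deviation, 16 do not.)

9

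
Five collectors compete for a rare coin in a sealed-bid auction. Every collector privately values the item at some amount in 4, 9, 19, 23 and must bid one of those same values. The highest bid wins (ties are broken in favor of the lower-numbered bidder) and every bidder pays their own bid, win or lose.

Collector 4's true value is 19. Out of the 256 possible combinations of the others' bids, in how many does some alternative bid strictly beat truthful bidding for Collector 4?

234

Others bid (4, 4, 4, 4): truth gives 0; bid 9 gives 10 > 0. Violating.
Others bid (4, 4, 4, 9): truth gives 0; bid 9 gives 10 > 0. Violating.
Others bid (4, 4, 4, 23): truth gives -19; bid 4 gives -4 > -19. Violating.
Others bid (4, 4, 9, 23): truth gives -19; bid 4 gives -4 > -19. Violating.
Others bid (4, 4, 4, 19): truth gives 0; no alternative beats it.
Others bid (4, 4, 9, 4): truth gives 0; no alternative beats it.
(Checking all 256 profiles: 234 have a profitable deviation, 22 do not.)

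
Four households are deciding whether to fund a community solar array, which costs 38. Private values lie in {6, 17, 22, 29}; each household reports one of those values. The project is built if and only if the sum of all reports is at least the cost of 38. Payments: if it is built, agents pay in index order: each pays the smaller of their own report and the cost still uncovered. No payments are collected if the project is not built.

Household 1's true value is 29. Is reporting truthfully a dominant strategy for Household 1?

No

Consider the case where Household 2 reports 6, Household 3 reports 6 and Household 4 reports 6.
Truthful report 29: project built, pays 29, utility 29 - 29 = 0.
Report 22 instead: project built, pays 22, utility 29 - 22 = 7.
Since 7 > 0, reporting 22 is strictly better here, so truthful reporting is not dominant.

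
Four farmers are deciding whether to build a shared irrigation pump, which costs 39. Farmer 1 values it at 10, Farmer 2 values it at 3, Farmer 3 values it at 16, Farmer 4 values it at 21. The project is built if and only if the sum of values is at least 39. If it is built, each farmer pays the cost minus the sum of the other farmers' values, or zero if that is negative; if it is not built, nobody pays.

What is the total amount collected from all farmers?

Total value 50 ≥ cost 39, so it is built.
Farmer 1: others sum to 40; max(0, 39 - 40) = 0.
Farmer 2: others sum to 47; max(0, 39 - 47) = 0.
Farmer 3: others sum to 34; max(0, 39 - 34) = 5.
Farmer 4: others sum to 29; max(0, 39 - 29) = 10.
Total collected = 0 + 0 + 5 + 10 = 15.

15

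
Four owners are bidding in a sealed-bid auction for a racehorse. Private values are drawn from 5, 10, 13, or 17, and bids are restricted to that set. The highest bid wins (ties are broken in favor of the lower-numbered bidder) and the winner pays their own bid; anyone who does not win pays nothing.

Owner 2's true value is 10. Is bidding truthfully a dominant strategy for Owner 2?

Check each profile of the others' bids and compare truth against every alternative bid.
Others bid (5, 5, 5): truth gives 0, best alternative gives 0.
Others bid (5, 5, 10): truth gives 0, best alternative gives 0.
Others bid (5, 5, 13): truth gives 0, best alternative gives 0.
Others bid (5, 5, 17): truth gives 0, best alternative gives 0.
Others bid (5, 10, 5): truth gives 0, best alternative gives 0.
Others bid (5, 10, 10): truth gives 0, best alternative gives 0.
(Remaining 58 profiles checked similarly; truth is weakly best in each.)
In every case the truthful bid is at least as good as any alternative, so it is a dominant strategy.

Yes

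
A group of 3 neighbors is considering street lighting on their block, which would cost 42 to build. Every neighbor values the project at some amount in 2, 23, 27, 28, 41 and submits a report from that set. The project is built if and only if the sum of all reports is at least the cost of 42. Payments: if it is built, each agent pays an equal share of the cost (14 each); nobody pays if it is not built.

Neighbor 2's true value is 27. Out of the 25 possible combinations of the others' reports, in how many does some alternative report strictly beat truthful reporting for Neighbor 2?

Others report (2, 2): truth gives 0; report 41 gives 13 > 0. Violating.
Others report (2, 23): truth gives 13; no alternative beats it.
Others report (2, 27): truth gives 13; no alternative beats it.
(Checking all 25 profiles: 1 has a profitable deviation, 24 do not.)

1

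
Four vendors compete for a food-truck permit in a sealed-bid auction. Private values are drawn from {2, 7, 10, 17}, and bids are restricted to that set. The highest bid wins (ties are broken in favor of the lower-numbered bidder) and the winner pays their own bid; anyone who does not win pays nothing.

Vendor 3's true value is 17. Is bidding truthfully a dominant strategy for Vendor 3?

No

Consider the case where Vendor 1 bids 2, Vendor 2 bids 2 and Vendor 4 bids 2.
Truthful bid 17: wins, pays 17, utility 17 - 17 = 0.
Bid 7 instead: wins, pays 7, utility 17 - 7 = 10.
Since 10 > 0, bidding 7 is strictly better here, so truthful bidding is not dominant.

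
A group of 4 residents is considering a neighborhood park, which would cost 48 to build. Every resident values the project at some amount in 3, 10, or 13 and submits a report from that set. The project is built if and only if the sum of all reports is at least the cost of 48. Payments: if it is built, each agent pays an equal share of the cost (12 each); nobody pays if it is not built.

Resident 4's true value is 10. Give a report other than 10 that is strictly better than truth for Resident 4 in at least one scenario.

Suppose Resident 1 reports 13, Resident 2 reports 13 and Resident 3 reports 13.
Report 10: project built, pays 12, utility 10 - 12 = -2.
Report 3: project not built, utility 0.
So reporting 3 beats truth here (0 > -2).

3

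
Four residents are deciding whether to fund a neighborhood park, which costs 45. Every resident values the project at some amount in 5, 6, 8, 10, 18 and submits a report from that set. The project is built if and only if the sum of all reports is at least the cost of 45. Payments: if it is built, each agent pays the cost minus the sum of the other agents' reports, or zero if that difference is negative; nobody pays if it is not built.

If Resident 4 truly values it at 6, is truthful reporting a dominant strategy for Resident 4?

Check each profile of the others' reports and compare truth against every alternative report.
Others report (10, 18, 18): truth gives 6, best alternative gives 6.
Others report (18, 10, 18): truth gives 6, best alternative gives 6.
Others report (18, 18, 10): truth gives 6, best alternative gives 6.
Others report (18, 18, 18): truth gives 6, best alternative gives 6.
Others report (8, 18, 18): truth gives 5, best alternative gives 5.
Others report (18, 8, 18): truth gives 5, best alternative gives 5.
(Remaining 119 profiles checked similarly; truth is weakly best in each.)
In every case the truthful report is at least as good as any alternative, so it is a dominant strategy.

Yes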